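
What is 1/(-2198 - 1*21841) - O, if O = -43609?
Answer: 1048316750/24039 ≈ 43609.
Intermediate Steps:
1/(-2198 - 1*21841) - O = 1/(-2198 - 1*21841) - 1*(-43609) = 1/(-2198 - 21841) + 43609 = 1/(-24039) + 43609 = -1/24039 + 43609 = 1048316750/24039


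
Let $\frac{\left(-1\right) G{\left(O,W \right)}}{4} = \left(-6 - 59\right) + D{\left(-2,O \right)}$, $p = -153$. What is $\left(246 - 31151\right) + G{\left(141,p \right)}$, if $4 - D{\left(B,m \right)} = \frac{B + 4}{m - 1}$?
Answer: $- \frac{1073133}{35} \approx -30661.0$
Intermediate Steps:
$D{\left(B,m \right)} = 4 - \frac{4 + B}{-1 + m}$ ($D{\left(B,m \right)} = 4 - \frac{B + 4}{m - 1} = 4 - \frac{4 + B}{-1 + m}$)
$G{\left(O,W \right)} = 260 - \frac{4 \left(-6 + 4 O\right)}{-1 + O}$ ($G{\left(O,W \right)} = - 4 \left(\left(-6 - 59\right) + \frac{-8 - -2 + 4 O}{-1 + O}\right) = - 4 \left(-65 + \frac{-8 + 2 + 4 O}{-1 + O}\right) = - 4 \left(-65 + \frac{-6 + 4 O}{-1 + O}\right) = 260 - \frac{4 \left(-6 + 4 O\right)}{-1 + O}$)
$\left(246 - 31151\right) + G{\left(141,p \right)} = \left(246 - 31151\right) + \frac{4 \left(-59 + 61 \cdot 141\right)}{-1 + 141} = -30905 + \frac{4 \left(-59 + 8601\right)}{140} = -30905 + 4 \cdot \frac{1}{140} \cdot 8542 = -30905 + \frac{8542}{35} = - \frac{1073133}{35}$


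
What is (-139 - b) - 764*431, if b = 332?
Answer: -329755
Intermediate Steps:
(-139 - b) - 764*431 = (-139 - 1*332) - 764*431 = (-139 - 332) - 329284 = -471 - 329284 = -329755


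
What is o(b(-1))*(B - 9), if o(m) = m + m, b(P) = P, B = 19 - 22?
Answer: 24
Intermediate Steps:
B = -3
o(m) = 2*m
o(b(-1))*(B - 9) = (2*(-1))*(-3 - 9) = -2*(-12) = 24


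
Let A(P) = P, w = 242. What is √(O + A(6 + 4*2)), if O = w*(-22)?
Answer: 3*I*√590 ≈ 72.87*I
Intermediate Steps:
O = -5324 (O = 242*(-22) = -5324)
√(O + A(6 + 4*2)) = √(-5324 + (6 + 4*2)) = √(-5324 + (6 + 8)) = √(-5324 + 14) = √(-5310) = 3*I*√590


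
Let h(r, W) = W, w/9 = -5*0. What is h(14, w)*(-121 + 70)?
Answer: 0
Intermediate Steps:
w = 0 (w = 9*(-5*0) = 9*0 = 0)
h(14, w)*(-121 + 70) = 0*(-121 + 70) = 0*(-51) = 0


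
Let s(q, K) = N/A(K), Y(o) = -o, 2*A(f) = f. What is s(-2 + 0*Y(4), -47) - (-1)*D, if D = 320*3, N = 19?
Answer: 45082/47 ≈ 959.19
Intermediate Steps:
A(f) = f/2
s(q, K) = 38/K (s(q, K) = 19/((K/2)) = 19*(2/K) = 38/K)
D = 960
s(-2 + 0*Y(4), -47) - (-1)*D = 38/(-47) - (-1)*960 = 38*(-1/47) - 1*(-960) = -38/47 + 960 = 45082/47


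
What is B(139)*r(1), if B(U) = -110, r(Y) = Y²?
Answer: -110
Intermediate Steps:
B(139)*r(1) = -110*1² = -110*1 = -110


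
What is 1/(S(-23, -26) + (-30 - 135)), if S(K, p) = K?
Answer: -1/188 ≈ -0.0053191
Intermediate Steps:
1/(S(-23, -26) + (-30 - 135)) = 1/(-23 + (-30 - 135)) = 1/(-23 - 165) = 1/(-188) = -1/188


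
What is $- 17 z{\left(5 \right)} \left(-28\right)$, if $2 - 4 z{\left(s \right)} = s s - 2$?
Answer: $-2499$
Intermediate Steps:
$z{\left(s \right)} = 1 - \frac{s^{2}}{4}$ ($z{\left(s \right)} = \frac{1}{2} - \frac{s s - 2}{4} = \frac{1}{2} - \frac{s^{2} - 2}{4} = \frac{1}{2} - \frac{-2 + s^{2}}{4} = \frac{1}{2} - \left(- \frac{1}{2} + \frac{s^{2}}{4}\right) = 1 - \frac{s^{2}}{4}$)
$- 17 z{\left(5 \right)} \left(-28\right) = - 17 \left(1 - \frac{5^{2}}{4}\right) \left(-28\right) = - 17 \left(1 - \frac{25}{4}\right) \left(-28\right) = \left(-17\right) \left(- \frac{21}{4}\right) \left(-28\right) = \frac{357}{4} \left(-28\right) = -2499$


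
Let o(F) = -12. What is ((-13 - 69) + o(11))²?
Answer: 8836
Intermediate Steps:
((-13 - 69) + o(11))² = ((-13 - 69) - 12)² = (-82 - 12)² = (-94)² = 8836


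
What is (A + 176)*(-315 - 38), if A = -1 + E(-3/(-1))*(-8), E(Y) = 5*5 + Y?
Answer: 17297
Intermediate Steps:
E(Y) = 25 + Y
A = -225 (A = -1 + (25 - 3/(-1))*(-8) = -1 + (25 - 3*(-1))*(-8) = -1 + (25 + 3)*(-8) = -1 + 28*(-8) = -1 - 224 = -225)
(A + 176)*(-315 - 38) = (-225 + 176)*(-315 - 38) = -49*(-353) = 17297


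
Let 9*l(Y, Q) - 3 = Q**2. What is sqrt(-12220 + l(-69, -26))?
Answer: I*sqrt(109301)/3 ≈ 110.2*I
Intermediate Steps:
l(Y, Q) = 1/3 + Q**2/9
sqrt(-12220 + l(-69, -26)) = sqrt(-12220 + (1/3 + (1/9)*(-26)**2)) = sqrt(-12220 + (1/3 + (1/9)*676)) = sqrt(-12220 + (1/3 + 676/9)) = sqrt(-12220 + 679/9) = sqrt(-109301/9) = I*sqrt(109301)/3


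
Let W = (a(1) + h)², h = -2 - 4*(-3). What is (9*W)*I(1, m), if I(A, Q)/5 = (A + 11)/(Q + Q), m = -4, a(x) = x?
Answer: -16335/2 ≈ -8167.5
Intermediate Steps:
h = 10 (h = -2 + 12 = 10)
I(A, Q) = 5*(11 + A)/(2*Q) (I(A, Q) = 5*((A + 11)/(Q + Q)) = 5*((11 + A)/((2*Q))) = 5*((11 + A)*(1/(2*Q))) = 5*((11 + A)/(2*Q)) = 5*(11 + A)/(2*Q))
W = 121 (W = (1 + 10)² = 11² = 121)
(9*W)*I(1, m) = (9*121)*((5/2)*(11 + 1)/(-4)) = 1089*((5/2)*(-¼)*12) = 1089*(-15/2) = -16335/2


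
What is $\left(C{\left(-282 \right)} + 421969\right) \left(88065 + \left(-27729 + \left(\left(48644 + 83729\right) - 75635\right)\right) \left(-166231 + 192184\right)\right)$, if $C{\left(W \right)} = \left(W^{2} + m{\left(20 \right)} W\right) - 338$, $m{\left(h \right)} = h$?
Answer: $373102301490630$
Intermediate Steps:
$C{\left(W \right)} = -338 + W^{2} + 20 W$ ($C{\left(W \right)} = \left(W^{2} + 20 W\right) - 338 = -338 + W^{2} + 20 W$)
$\left(C{\left(-282 \right)} + 421969\right) \left(88065 + \left(-27729 + \left(\left(48644 + 83729\right) - 75635\right)\right) \left(-166231 + 192184\right)\right) = \left(\left(-338 + \left(-282\right)^{2} + 20 \left(-282\right)\right) + 421969\right) \left(88065 + \left(-27729 + \left(\left(48644 + 83729\right) - 75635\right)\right) \left(-166231 + 192184\right)\right) = \left(\left(-338 + 79524 - 5640\right) + 421969\right) \left(88065 + \left(-27729 + \left(132373 - 75635\right)\right) 25953\right) = \left(73546 + 421969\right) \left(88065 + \left(-27729 + 56738\right) 25953\right) = 495515 \left(88065 + 29009 \cdot 25953\right) = 495515 \left(88065 + 752870577\right) = 495515 \cdot 752958642 = 373102301490630$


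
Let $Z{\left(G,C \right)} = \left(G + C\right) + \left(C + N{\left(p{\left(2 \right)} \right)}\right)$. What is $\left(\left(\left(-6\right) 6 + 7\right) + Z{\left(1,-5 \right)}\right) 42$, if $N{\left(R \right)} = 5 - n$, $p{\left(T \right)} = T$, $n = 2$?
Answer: $-1470$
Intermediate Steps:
$N{\left(R \right)} = 3$ ($N{\left(R \right)} = 5 - 2 = 3$)
$Z{\left(G,C \right)} = 3 + G + 2 C$ ($Z{\left(G,C \right)} = \left(G + C\right) + \left(C + 3\right) = \left(C + G\right) + \left(3 + C\right) = 3 + G + 2 C$)
$\left(\left(\left(-6\right) 6 + 7\right) + Z{\left(1,-5 \right)}\right) 42 = \left(\left(\left(-6\right) 6 + 7\right) + \left(3 + 1 + 2 \left(-5\right)\right)\right) 42 = \left(\left(-36 + 7\right) + \left(3 + 1 - 10\right)\right) 42 = \left(-29 - 6\right) 42 = \left(-35\right) 42 = -1470$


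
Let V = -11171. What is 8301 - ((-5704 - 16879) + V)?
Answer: 42055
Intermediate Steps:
8301 - ((-5704 - 16879) + V) = 8301 - ((-5704 - 16879) - 11171) = 8301 - (-22583 - 11171) = 8301 - 1*(-33754) = 8301 + 33754 = 42055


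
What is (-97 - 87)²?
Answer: 33856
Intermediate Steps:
(-97 - 87)² = (-184)² = 33856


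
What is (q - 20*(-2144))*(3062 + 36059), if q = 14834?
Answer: 2257829394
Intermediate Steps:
(q - 20*(-2144))*(3062 + 36059) = (14834 - 20*(-2144))*(3062 + 36059) = (14834 + 42880)*39121 = 57714*39121 = 2257829394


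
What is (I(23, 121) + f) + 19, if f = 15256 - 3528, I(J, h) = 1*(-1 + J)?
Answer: 11769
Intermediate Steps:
I(J, h) = -1 + J
f = 11728
(I(23, 121) + f) + 19 = ((-1 + 23) + 11728) + 19 = (22 + 11728) + 19 = 11750 + 19 = 11769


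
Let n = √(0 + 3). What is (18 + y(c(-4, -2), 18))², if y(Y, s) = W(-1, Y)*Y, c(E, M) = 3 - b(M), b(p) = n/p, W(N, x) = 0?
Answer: 324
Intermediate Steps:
n = √3 ≈ 1.7320
b(p) = √3/p
c(E, M) = 3 - √3/M
y(Y, s) = 0 (y(Y, s) = 0*Y = 0)
(18 + y(c(-4, -2), 18))² = (18 + 0)² = 18² = 324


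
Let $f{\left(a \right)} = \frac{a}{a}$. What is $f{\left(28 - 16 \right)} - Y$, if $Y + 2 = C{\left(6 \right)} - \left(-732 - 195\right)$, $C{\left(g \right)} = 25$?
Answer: $-949$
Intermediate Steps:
$f{\left(a \right)} = 1$
$Y = 950$ ($Y = -2 + \left(25 - \left(-732 - 195\right)\right) = -2 + \left(25 - -927\right) = -2 + \left(25 + 927\right) = -2 + 952 = 950$)
$f{\left(28 - 16 \right)} - Y = 1 - 950 = -949$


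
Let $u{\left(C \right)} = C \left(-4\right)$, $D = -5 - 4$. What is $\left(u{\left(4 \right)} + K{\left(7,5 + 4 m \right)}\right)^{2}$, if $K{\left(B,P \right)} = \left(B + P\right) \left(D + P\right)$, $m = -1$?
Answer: $6400$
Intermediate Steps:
$D = -9$ ($D = -5 - 4 = -9$)
$K{\left(B,P \right)} = \left(-9 + P\right) \left(B + P\right)$ ($K{\left(B,P \right)} = \left(B + P\right) \left(-9 + P\right) = \left(-9 + P\right) \left(B + P\right)$)
$u{\left(C \right)} = - 4 C$
$\left(u{\left(4 \right)} + K{\left(7,5 + 4 m \right)}\right)^{2} = \left(\left(-4\right) 4 + \left(\left(5 + 4 \left(-1\right)\right)^{2} - 63 - 9 \left(5 + 4 \left(-1\right)\right) + 7 \left(5 + 4 \left(-1\right)\right)\right)\right)^{2} = \left(-16 + \left(\left(5 - 4\right)^{2} - 63 - 9 \left(5 - 4\right) + 7 \left(5 - 4\right)\right)\right)^{2} = \left(-16 + \left(1^{2} - 63 - 9 + 7 \cdot 1\right)\right)^{2} = \left(-16 + \left(1 - 63 - 9 + 7\right)\right)^{2} = \left(-16 - 64\right)^{2} = \left(-80\right)^{2} = 6400$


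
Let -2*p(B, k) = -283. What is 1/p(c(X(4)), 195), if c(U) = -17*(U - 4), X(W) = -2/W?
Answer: 2/283 ≈ 0.0070671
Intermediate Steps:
c(U) = 68 - 17*U (c(U) = -17*(-4 + U) = 68 - 17*U)
p(B, k) = 283/2 (p(B, k) = -1/2*(-283) = 283/2)
1/p(c(X(4)), 195) = 1/(283/2) = 2/283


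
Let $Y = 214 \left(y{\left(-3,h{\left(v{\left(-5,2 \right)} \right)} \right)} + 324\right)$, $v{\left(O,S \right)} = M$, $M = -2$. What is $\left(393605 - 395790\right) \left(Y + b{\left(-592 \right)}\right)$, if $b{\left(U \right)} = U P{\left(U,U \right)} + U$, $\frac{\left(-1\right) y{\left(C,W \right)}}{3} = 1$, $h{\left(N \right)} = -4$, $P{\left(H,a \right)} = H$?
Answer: $-914566710$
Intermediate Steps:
$v{\left(O,S \right)} = -2$
$y{\left(C,W \right)} = -3$ ($y{\left(C,W \right)} = \left(-3\right) 1 = -3$)
$b{\left(U \right)} = U + U^{2}$ ($b{\left(U \right)} = U U + U = U^{2} + U = U + U^{2}$)
$Y = 68694$ ($Y = 214 \left(-3 + 324\right) = 214 \cdot 321 = 68694$)
$\left(393605 - 395790\right) \left(Y + b{\left(-592 \right)}\right) = \left(393605 - 395790\right) \left(68694 - 592 \left(1 - 592\right)\right) = - 2185 \left(68694 - -349872\right) = - 2185 \left(68694 + 349872\right) = \left(-2185\right) 418566 = -914566710$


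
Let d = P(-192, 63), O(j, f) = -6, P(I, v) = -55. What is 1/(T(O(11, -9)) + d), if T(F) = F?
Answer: -1/61 ≈ -0.016393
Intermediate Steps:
d = -55
1/(T(O(11, -9)) + d) = 1/(-6 - 55) = 1/(-61) = -1/61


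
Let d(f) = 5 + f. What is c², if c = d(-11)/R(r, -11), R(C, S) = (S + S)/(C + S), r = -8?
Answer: 3249/121 ≈ 26.851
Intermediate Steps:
R(C, S) = 2*S/(C + S) (R(C, S) = (2*S)/(C + S) = 2*S/(C + S))
c = -57/11 (c = (5 - 11)/((2*(-11)/(-8 - 11))) = -6/(2*(-11)/(-19)) = -6/(2*(-11)*(-1/19)) = -6/22/19 = -6*19/22 = -57/11 ≈ -5.1818)
c² = (-57/11)² = 3249/121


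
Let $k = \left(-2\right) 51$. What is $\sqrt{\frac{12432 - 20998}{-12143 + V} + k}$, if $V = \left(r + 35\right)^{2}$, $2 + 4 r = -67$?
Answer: $\frac{i \sqrt{3627134118086}}{189247} \approx 10.064 i$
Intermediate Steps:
$k = -102$
$r = - \frac{69}{4}$ ($r = - \frac{1}{2} + \frac{1}{4} \left(-67\right) = - \frac{1}{2} - \frac{67}{4} = - \frac{69}{4} \approx -17.25$)
$V = \frac{5041}{16}$ ($V = \left(- \frac{69}{4} + 35\right)^{2} = \left(\frac{71}{4}\right)^{2} = \frac{5041}{16} \approx 315.06$)
$\sqrt{\frac{12432 - 20998}{-12143 + V} + k} = \sqrt{\frac{12432 - 20998}{-12143 + \frac{5041}{16}} - 102} = \sqrt{- \frac{8566}{- \frac{189247}{16}} - 102} = \sqrt{\left(-8566\right) \left(- \frac{16}{189247}\right) - 102} = \sqrt{\frac{137056}{189247} - 102} = \sqrt{- \frac{19166138}{189247}} = \frac{i \sqrt{3627134118086}}{189247}$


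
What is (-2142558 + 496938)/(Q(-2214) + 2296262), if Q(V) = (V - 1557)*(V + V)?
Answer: -164562/1899425 ≈ -0.086638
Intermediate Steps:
Q(V) = 2*V*(-1557 + V) (Q(V) = (-1557 + V)*(2*V) = 2*V*(-1557 + V))
(-2142558 + 496938)/(Q(-2214) + 2296262) = (-2142558 + 496938)/(2*(-2214)*(-1557 - 2214) + 2296262) = -1645620/(2*(-2214)*(-3771) + 2296262) = -1645620/(16697988 + 2296262) = -1645620/18994250 = -1645620*1/18994250 = -164562/1899425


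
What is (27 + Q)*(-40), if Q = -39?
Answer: 480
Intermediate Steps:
(27 + Q)*(-40) = (27 - 39)*(-40) = -12*(-40) = 480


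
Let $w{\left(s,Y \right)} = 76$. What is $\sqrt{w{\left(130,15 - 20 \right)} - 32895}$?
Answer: $i \sqrt{32819} \approx 181.16 i$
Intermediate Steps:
$\sqrt{w{\left(130,15 - 20 \right)} - 32895} = \sqrt{76 - 32895} = \sqrt{-32819} = i \sqrt{32819}$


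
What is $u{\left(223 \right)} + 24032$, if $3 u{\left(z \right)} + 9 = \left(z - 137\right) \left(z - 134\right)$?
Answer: $\frac{79741}{3} \approx 26580.0$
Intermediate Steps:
$u{\left(z \right)} = -3 + \frac{\left(-137 + z\right) \left(-134 + z\right)}{3}$ ($u{\left(z \right)} = -3 + \frac{\left(z - 137\right) \left(z - 134\right)}{3} = -3 + \frac{\left(-137 + z\right) \left(-134 + z\right)}{3}$)
$u{\left(223 \right)} + 24032 = \left(\frac{18349}{3} - \frac{60433}{3} + \frac{223^{2}}{3}\right) + 24032 = \left(\frac{18349}{3} - \frac{60433}{3} + \frac{1}{3} \cdot 49729\right) + 24032 = \left(\frac{18349}{3} - \frac{60433}{3} + \frac{49729}{3}\right) + 24032 = \frac{7645}{3} + 24032 = \frac{79741}{3}$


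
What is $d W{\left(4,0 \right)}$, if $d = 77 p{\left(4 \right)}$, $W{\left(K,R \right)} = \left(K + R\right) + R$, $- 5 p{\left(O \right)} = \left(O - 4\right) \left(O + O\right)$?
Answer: $0$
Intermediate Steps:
$p{\left(O \right)} = - \frac{2 O \left(-4 + O\right)}{5}$ ($p{\left(O \right)} = - \frac{\left(O - 4\right) \left(O + O\right)}{5} = - \frac{\left(-4 + O\right) 2 O}{5} = - \frac{2 O \left(-4 + O\right)}{5}$)
$W{\left(K,R \right)} = K + 2 R$
$d = 0$ ($d = 77 \cdot \frac{2}{5} \cdot 4 \left(4 - 4\right) = 77 \cdot \frac{2}{5} \cdot 4 \cdot 0 = 77 \cdot 0 = 0$)
$d W{\left(4,0 \right)} = 0 \left(4 + 2 \cdot 0\right) = 0 \left(4 + 0\right) = 0 \cdot 4 = 0$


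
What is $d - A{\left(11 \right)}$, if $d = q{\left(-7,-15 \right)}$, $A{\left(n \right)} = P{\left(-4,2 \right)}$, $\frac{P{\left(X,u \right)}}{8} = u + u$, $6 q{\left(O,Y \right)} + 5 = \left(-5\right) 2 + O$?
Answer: $- \frac{107}{3} \approx -35.667$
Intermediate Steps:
$q{\left(O,Y \right)} = - \frac{5}{2} + \frac{O}{6}$ ($q{\left(O,Y \right)} = - \frac{5}{6} + \frac{\left(-5\right) 2 + O}{6} = - \frac{5}{6} + \frac{-10 + O}{6} = - \frac{5}{6} + \left(- \frac{5}{3} + \frac{O}{6}\right) = - \frac{5}{2} + \frac{O}{6}$)
$P{\left(X,u \right)} = 16 u$ ($P{\left(X,u \right)} = 8 \left(u + u\right) = 8 \cdot 2 u = 16 u$)
$A{\left(n \right)} = 32$ ($A{\left(n \right)} = 16 \cdot 2 = 32$)
$d = - \frac{11}{3}$ ($d = - \frac{5}{2} + \frac{1}{6} \left(-7\right) = - \frac{5}{2} - \frac{7}{6} = - \frac{11}{3} \approx -3.6667$)
$d - A{\left(11 \right)} = - \frac{11}{3} - 32 = - \frac{107}{3}$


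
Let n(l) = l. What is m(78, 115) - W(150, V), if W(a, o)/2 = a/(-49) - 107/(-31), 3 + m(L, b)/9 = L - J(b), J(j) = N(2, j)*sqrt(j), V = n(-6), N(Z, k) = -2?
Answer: 1024139/1519 + 18*sqrt(115) ≈ 867.25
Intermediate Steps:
V = -6
J(j) = -2*sqrt(j)
m(L, b) = -27 + 9*L + 18*sqrt(b) (m(L, b) = -27 + 9*(L - (-2)*sqrt(b)) = -27 + 9*(L + 2*sqrt(b)) = -27 + (9*L + 18*sqrt(b)) = -27 + 9*L + 18*sqrt(b))
W(a, o) = 214/31 - 2*a/49 (W(a, o) = 2*(a/(-49) - 107/(-31)) = 2*(a*(-1/49) - 107*(-1/31)) = 2*(-a/49 + 107/31) = 2*(107/31 - a/49) = 214/31 - 2*a/49)
m(78, 115) - W(150, V) = (-27 + 9*78 + 18*sqrt(115)) - (214/31 - 2/49*150) = (-27 + 702 + 18*sqrt(115)) - (214/31 - 300/49) = (675 + 18*sqrt(115)) - 1*1186/1519 = (675 + 18*sqrt(115)) - 1186/1519 = 1024139/1519 + 18*sqrt(115)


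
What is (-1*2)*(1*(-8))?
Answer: 16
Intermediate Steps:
(-1*2)*(1*(-8)) = -2*(-8) = 16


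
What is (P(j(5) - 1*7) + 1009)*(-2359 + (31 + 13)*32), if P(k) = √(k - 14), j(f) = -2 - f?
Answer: -959559 - 1902*I*√7 ≈ -9.5956e+5 - 5032.2*I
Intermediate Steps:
P(k) = √(-14 + k)
(P(j(5) - 1*7) + 1009)*(-2359 + (31 + 13)*32) = (√(-14 + ((-2 - 1*5) - 1*7)) + 1009)*(-2359 + (31 + 13)*32) = (√(-14 + ((-2 - 5) - 7)) + 1009)*(-2359 + 44*32) = (√(-14 + (-7 - 7)) + 1009)*(-2359 + 1408) = (√(-14 - 14) + 1009)*(-951) = (√(-28) + 1009)*(-951) = (2*I*√7 + 1009)*(-951) = (1009 + 2*I*√7)*(-951) = -959559 - 1902*I*√7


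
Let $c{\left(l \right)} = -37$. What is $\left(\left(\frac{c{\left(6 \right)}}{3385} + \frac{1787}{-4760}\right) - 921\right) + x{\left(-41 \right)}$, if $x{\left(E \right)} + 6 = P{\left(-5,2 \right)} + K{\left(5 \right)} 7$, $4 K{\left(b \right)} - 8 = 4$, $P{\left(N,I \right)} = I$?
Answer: $- \frac{2914403103}{3222520} \approx -904.39$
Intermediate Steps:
$K{\left(b \right)} = 3$ ($K{\left(b \right)} = 2 + \frac{1}{4} \cdot 4 = 2 + 1 = 3$)
$x{\left(E \right)} = 17$ ($x{\left(E \right)} = -6 + \left(2 + 3 \cdot 7\right) = -6 + \left(2 + 21\right) = -6 + 23 = 17$)
$\left(\left(\frac{c{\left(6 \right)}}{3385} + \frac{1787}{-4760}\right) - 921\right) + x{\left(-41 \right)} = \left(\left(- \frac{37}{3385} + \frac{1787}{-4760}\right) - 921\right) + 17 = \left(\left(\left(-37\right) \frac{1}{3385} + 1787 \left(- \frac{1}{4760}\right)\right) - 921\right) + 17 = \left(\left(- \frac{37}{3385} - \frac{1787}{4760}\right) - 921\right) + 17 = \left(- \frac{1245023}{3222520} - 921\right) + 17 = - \frac{2969185943}{3222520} + 17 = - \frac{2914403103}{3222520}$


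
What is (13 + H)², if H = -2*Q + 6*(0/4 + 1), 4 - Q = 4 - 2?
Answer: 225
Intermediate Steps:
Q = 2 (Q = 4 - (4 - 2) = 4 - 1*2 = 4 - 2 = 2)
H = 2 (H = -2*2 + 6*(0/4 + 1) = -4 + 6*(0*(¼) + 1) = -4 + 6*(0 + 1) = -4 + 6*1 = -4 + 6 = 2)
(13 + H)² = (13 + 2)² = 15² = 225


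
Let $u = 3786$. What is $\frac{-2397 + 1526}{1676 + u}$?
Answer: $- \frac{871}{5462} \approx -0.15947$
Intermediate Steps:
$\frac{-2397 + 1526}{1676 + u} = \frac{-2397 + 1526}{1676 + 3786} = - \frac{871}{5462}$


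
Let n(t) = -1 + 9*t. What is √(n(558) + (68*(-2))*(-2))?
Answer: √5293 ≈ 72.753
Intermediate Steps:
√(n(558) + (68*(-2))*(-2)) = √((-1 + 9*558) + (68*(-2))*(-2)) = √((-1 + 5022) - 136*(-2)) = √(5021 + 272) = √5293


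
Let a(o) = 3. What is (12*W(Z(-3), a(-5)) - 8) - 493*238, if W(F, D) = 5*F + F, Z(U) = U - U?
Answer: -117342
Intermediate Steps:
Z(U) = 0
W(F, D) = 6*F
(12*W(Z(-3), a(-5)) - 8) - 493*238 = (12*(6*0) - 8) - 493*238 = (12*0 - 8) - 117334 = (0 - 8) - 117334 = -8 - 117334 = -117342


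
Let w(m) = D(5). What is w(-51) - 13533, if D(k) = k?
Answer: -13528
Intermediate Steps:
w(m) = 5
w(-51) - 13533 = 5 - 13533 = -13528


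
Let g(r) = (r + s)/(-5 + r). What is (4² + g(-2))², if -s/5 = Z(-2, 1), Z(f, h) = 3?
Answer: 16641/49 ≈ 339.61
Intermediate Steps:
s = -15 (s = -5*3 = -15)
g(r) = (-15 + r)/(-5 + r) (g(r) = (r - 15)/(-5 + r) = (-15 + r)/(-5 + r))
(4² + g(-2))² = (4² + (-15 - 2)/(-5 - 2))² = (16 - 17/(-7))² = (16 - ⅐*(-17))² = (16 + 17/7)² = (129/7)² = 16641/49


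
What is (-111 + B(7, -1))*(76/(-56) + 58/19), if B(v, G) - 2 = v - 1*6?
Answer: -24354/133 ≈ -183.11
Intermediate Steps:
B(v, G) = -4 + v (B(v, G) = 2 + (v - 1*6) = 2 + (v - 6) = 2 + (-6 + v) = -4 + v)
(-111 + B(7, -1))*(76/(-56) + 58/19) = (-111 + (-4 + 7))*(76/(-56) + 58/19) = (-111 + 3)*(76*(-1/56) + 58*(1/19)) = -108*(-19/14 + 58/19) = -108*451/266 = -24354/133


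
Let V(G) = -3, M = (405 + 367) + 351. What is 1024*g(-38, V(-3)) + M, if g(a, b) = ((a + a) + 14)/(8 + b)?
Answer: -57873/5 ≈ -11575.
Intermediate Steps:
M = 1123 (M = 772 + 351 = 1123)
g(a, b) = (14 + 2*a)/(8 + b) (g(a, b) = (2*a + 14)/(8 + b) = (14 + 2*a)/(8 + b))
1024*g(-38, V(-3)) + M = 1024*(2*(7 - 38)/(8 - 3)) + 1123 = 1024*(2*(-31)/5) + 1123 = 1024*(2*(1/5)*(-31)) + 1123 = 1024*(-62/5) + 1123 = -63488/5 + 1123 = -57873/5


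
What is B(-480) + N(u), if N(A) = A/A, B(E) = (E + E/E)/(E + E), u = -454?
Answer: 1439/960 ≈ 1.4990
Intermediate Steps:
B(E) = (1 + E)/(2*E) (B(E) = (E + 1)/((2*E)) = (1 + E)*(1/(2*E)) = (1 + E)/(2*E))
N(A) = 1
B(-480) + N(u) = (½)*(1 - 480)/(-480) + 1 = (½)*(-1/480)*(-479) + 1 = 479/960 + 1 = 1439/960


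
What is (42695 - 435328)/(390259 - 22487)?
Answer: -392633/367772 ≈ -1.0676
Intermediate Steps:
(42695 - 435328)/(390259 - 22487) = -392633/367772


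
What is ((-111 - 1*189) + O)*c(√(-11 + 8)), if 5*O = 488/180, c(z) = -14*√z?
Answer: 943292*(-3)^(¼)/225 ≈ 3901.5 + 3901.5*I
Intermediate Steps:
O = 122/225 (O = (488/180)/5 = (488*(1/180))/5 = (⅕)*(122/45) = 122/225 ≈ 0.54222)
((-111 - 1*189) + O)*c(√(-11 + 8)) = ((-111 - 1*189) + 122/225)*(-14*(-11 + 8)^(¼)) = ((-111 - 189) + 122/225)*(-14*(-3)^(¼)) = (-300 + 122/225)*(-14*3^(¼)*√I) = -(-943292)*3^(¼)*√I/225 = 943292*3^(¼)*√I/225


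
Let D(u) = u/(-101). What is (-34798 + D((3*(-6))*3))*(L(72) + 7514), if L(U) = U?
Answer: -26661330784/101 ≈ -2.6397e+8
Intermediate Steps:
D(u) = -u/101 (D(u) = u*(-1/101) = -u/101)
(-34798 + D((3*(-6))*3))*(L(72) + 7514) = (-34798 - 3*(-6)*3/101)*(72 + 7514) = (-34798 - (-18)*3/101)*7586 = (-34798 - 1/101*(-54))*7586 = (-34798 + 54/101)*7586 = -3514544/101*7586 = -26661330784/101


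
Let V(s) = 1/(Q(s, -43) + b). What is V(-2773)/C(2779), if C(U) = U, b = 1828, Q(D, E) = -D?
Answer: 1/12786179 ≈ 7.8209e-8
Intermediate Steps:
V(s) = 1/(1828 - s) (V(s) = 1/(-s + 1828) = 1/(1828 - s))
V(-2773)/C(2779) = -1/(-1828 - 2773)/2779 = -1/(-4601)*(1/2779) = -1*(-1/4601)*(1/2779) = (1/4601)*(1/2779) = 1/12786179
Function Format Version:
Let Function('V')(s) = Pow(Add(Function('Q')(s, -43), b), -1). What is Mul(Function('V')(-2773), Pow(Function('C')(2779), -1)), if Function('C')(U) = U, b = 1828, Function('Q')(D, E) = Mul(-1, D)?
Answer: Rational(1, 12786179) ≈ 7.8209e-8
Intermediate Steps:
Function('V')(s) = Pow(Add(1828, Mul(-1, s)), -1) (Function('V')(s) = Pow(Add(Mul(-1, s), 1828), -1) = Pow(Add(1828, Mul(-1, s)), -1))
Mul(Function('V')(-2773), Pow(Function('C')(2779), -1)) = Mul(Mul(-1, Pow(Add(-1828, -2773), -1)), Pow(2779, -1)) = Mul(Mul(-1, Pow(-4601, -1)), Rational(1, 2779)) = Mul(Mul(-1, Rational(-1, 4601)), Rational(1, 2779)) = Mul(Rational(1, 4601), Rational(1, 2779)) = Rational(1, 12786179)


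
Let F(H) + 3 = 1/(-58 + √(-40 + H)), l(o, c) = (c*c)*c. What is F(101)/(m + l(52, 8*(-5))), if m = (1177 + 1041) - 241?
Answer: 9967/204861969 + √61/204861969 ≈ 4.8690e-5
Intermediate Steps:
m = 1977 (m = 2218 - 241 = 1977)
l(o, c) = c³ (l(o, c) = c²*c = c³)
F(H) = -3 + 1/(-58 + √(-40 + H))
F(101)/(m + l(52, 8*(-5))) = ((175 - 3*√(-40 + 101))/(-58 + √(-40 + 101)))/(1977 + (8*(-5))³) = ((175 - 3*√61)/(-58 + √61))/(1977 + (-40)³) = ((175 - 3*√61)/(-58 + √61))/(1977 - 64000) = ((175 - 3*√61)/(-58 + √61))/(-62023) = ((175 - 3*√61)/(-58 + √61))*(-1/62023) = -(175 - 3*√61)/(62023*(-58 + √61))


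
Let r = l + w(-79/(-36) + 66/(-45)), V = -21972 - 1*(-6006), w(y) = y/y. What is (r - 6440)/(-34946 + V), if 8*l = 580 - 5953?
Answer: 56885/407296 ≈ 0.13967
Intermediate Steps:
l = -5373/8 (l = (580 - 5953)/8 = (⅛)*(-5373) = -5373/8 ≈ -671.63)
w(y) = 1
V = -15966 (V = -21972 + 6006 = -15966)
r = -5365/8 (r = -5373/8 + 1 = -5365/8 ≈ -670.63)
(r - 6440)/(-34946 + V) = (-5365/8 - 6440)/(-34946 - 15966) = -56885/8/(-50912) = -56885/8*(-1/50912) = 56885/407296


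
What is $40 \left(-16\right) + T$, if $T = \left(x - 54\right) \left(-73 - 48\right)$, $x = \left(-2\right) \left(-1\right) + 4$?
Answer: $5168$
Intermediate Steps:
$x = 6$ ($x = 2 + 4 = 6$)
$T = 5808$ ($T = \left(6 - 54\right) \left(-73 - 48\right) = \left(-48\right) \left(-121\right) = 5808$)
$40 \left(-16\right) + T = 40 \left(-16\right) + 5808 = -640 + 5808 = 5168$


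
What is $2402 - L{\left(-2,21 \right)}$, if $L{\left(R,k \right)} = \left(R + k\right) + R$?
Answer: $2385$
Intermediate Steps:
$L{\left(R,k \right)} = k + 2 R$
$2402 - L{\left(-2,21 \right)} = 2402 - \left(21 + 2 \left(-2\right)\right) = 2402 - \left(21 - 4\right) = 2402 - 17 = 2385$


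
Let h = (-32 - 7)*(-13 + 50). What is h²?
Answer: 2082249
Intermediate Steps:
h = -1443 (h = -39*37 = -1443)
h² = (-1443)² = 2082249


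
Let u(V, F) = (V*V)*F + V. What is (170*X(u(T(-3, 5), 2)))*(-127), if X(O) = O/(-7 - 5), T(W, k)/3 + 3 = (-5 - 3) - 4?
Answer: 14411325/2 ≈ 7.2057e+6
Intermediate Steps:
T(W, k) = -45 (T(W, k) = -9 + 3*((-5 - 3) - 4) = -9 + 3*(-8 - 4) = -9 + 3*(-12) = -9 - 36 = -45)
u(V, F) = V + F*V² (u(V, F) = V²*F + V = F*V² + V = V + F*V²)
X(O) = -O/12 (X(O) = O/(-12) = O*(-1/12) = -O/12)
(170*X(u(T(-3, 5), 2)))*(-127) = (170*(-(-15)*(1 + 2*(-45))/4))*(-127) = (170*(-(-15)*(1 - 90)/4))*(-127) = (170*(-(-15)*(-89)/4))*(-127) = (170*(-1/12*4005))*(-127) = (170*(-1335/4))*(-127) = -113475/2*(-127) = 14411325/2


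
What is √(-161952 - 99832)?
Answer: 2*I*√65446 ≈ 511.65*I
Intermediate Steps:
√(-161952 - 99832) = √(-261784) = 2*I*√65446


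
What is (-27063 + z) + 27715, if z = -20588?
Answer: -19936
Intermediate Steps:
(-27063 + z) + 27715 = (-27063 - 20588) + 27715 = -47651 + 27715 = -19936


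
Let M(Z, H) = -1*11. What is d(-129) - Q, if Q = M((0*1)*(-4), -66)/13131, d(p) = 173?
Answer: 2271674/13131 ≈ 173.00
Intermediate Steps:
M(Z, H) = -11
Q = -11/13131 ≈ -0.00083771
d(-129) - Q = 173 - 1*(-11/13131) = 173 + 11/13131 = 2271674/13131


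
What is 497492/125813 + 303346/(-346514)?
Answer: 67111536295/21797982941 ≈ 3.0788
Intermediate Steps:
497492/125813 + 303346/(-346514) = 497492*(1/125813) + 303346*(-1/346514) = 497492/125813 - 151673/173257 = 67111536295/21797982941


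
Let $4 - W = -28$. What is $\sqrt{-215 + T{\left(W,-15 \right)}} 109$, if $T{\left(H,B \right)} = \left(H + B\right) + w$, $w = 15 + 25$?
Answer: $109 i \sqrt{158} \approx 1370.1 i$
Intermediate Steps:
$W = 32$ ($W = 4 - -28 = 4 + 28 = 32$)
$w = 40$
$T{\left(H,B \right)} = 40 + B + H$ ($T{\left(H,B \right)} = \left(H + B\right) + 40 = \left(B + H\right) + 40 = 40 + B + H$)
$\sqrt{-215 + T{\left(W,-15 \right)}} 109 = \sqrt{-215 + \left(40 - 15 + 32\right)} 109 = \sqrt{-215 + 57} \cdot 109 = \sqrt{-158} \cdot 109 = i \sqrt{158} \cdot 109 = 109 i \sqrt{158}$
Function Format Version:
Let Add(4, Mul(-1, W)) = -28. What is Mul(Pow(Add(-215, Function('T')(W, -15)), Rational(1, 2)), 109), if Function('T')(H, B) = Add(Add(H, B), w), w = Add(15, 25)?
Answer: Mul(109, I, Pow(158, Rational(1, 2))) ≈ Mul(1370.1, I)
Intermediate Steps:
W = 32 (W = Add(4, Mul(-1, -28)) = Add(4, 28) = 32)
w = 40
Function('T')(H, B) = Add(40, B, H) (Function('T')(H, B) = Add(Add(H, B), 40) = Add(Add(B, H), 40) = Add(40, B, H))
Mul(Pow(Add(-215, Function('T')(W, -15)), Rational(1, 2)), 109) = Mul(Pow(Add(-215, Add(40, -15, 32)), Rational(1, 2)), 109) = Mul(Pow(Add(-215, 57), Rational(1, 2)), 109) = Mul(Pow(-158, Rational(1, 2)), 109) = Mul(Mul(I, Pow(158, Rational(1, 2))), 109) = Mul(109, I, Pow(158, Rational(1, 2)))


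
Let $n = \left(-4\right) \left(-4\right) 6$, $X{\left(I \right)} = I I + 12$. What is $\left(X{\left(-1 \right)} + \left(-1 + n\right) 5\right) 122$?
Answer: $59536$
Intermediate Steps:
$X{\left(I \right)} = 12 + I^{2}$ ($X{\left(I \right)} = I^{2} + 12 = 12 + I^{2}$)
$n = 96$ ($n = 16 \cdot 6 = 96$)
$\left(X{\left(-1 \right)} + \left(-1 + n\right) 5\right) 122 = \left(\left(12 + \left(-1\right)^{2}\right) + \left(-1 + 96\right) 5\right) 122 = \left(\left(12 + 1\right) + 95 \cdot 5\right) 122 = \left(13 + 475\right) 122 = 488 \cdot 122 = 59536$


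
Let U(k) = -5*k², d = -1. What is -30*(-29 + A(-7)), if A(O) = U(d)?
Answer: 1020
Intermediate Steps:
A(O) = -5 (A(O) = -5*(-1)² = -5*1 = -5)
-30*(-29 + A(-7)) = -30*(-29 - 5) = -30*(-34) = 1020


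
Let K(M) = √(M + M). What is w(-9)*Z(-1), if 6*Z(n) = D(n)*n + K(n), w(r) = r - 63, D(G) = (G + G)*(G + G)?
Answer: 48 - 12*I*√2 ≈ 48.0 - 16.971*I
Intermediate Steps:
D(G) = 4*G² (D(G) = (2*G)*(2*G) = 4*G²)
w(r) = -63 + r
K(M) = √2*√M (K(M) = √(2*M) = √2*√M)
Z(n) = 2*n³/3 + √2*√n/6 (Z(n) = ((4*n²)*n + √2*√n)/6 = (4*n³ + √2*√n)/6 = 2*n³/3 + √2*√n/6)
w(-9)*Z(-1) = (-63 - 9)*((⅔)*(-1)³ + √2*√(-1)/6) = -72*((⅔)*(-1) + √2*I/6) = -72*(-⅔ + I*√2/6) = 48 - 12*I*√2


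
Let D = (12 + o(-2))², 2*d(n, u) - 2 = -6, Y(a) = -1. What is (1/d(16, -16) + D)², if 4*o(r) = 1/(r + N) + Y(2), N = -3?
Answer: 186022321/10000 ≈ 18602.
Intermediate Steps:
d(n, u) = -2 (d(n, u) = 1 + (½)*(-6) = 1 - 3 = -2)
o(r) = -¼ + 1/(4*(-3 + r)) (o(r) = (1/(r - 3) - 1)/4 = (1/(-3 + r) - 1)/4 = (-1 + 1/(-3 + r))/4 = -¼ + 1/(4*(-3 + r)))
D = 13689/100 (D = (12 + (4 - 1*(-2))/(4*(-3 - 2)))² = (12 + (¼)*(4 + 2)/(-5))² = (12 + (¼)*(-⅕)*6)² = (12 - 3/10)² = (117/10)² = 13689/100 ≈ 136.89)
(1/d(16, -16) + D)² = (1/(-2) + 13689/100)² = (-½ + 13689/100)² = (13639/100)² = 186022321/10000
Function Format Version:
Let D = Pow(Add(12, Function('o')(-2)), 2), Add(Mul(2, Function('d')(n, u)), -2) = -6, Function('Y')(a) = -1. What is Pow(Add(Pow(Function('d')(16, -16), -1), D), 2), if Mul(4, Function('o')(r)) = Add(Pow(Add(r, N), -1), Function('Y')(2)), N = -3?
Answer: Rational(186022321, 10000) ≈ 18602.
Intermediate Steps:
Function('d')(n, u) = -2 (Function('d')(n, u) = Add(1, Mul(Rational(1, 2), -6)) = Add(1, -3) = -2)
Function('o')(r) = Add(Rational(-1, 4), Mul(Rational(1, 4), Pow(Add(-3, r), -1))) (Function('o')(r) = Mul(Rational(1, 4), Add(Pow(Add(r, -3), -1), -1)) = Mul(Rational(1, 4), Add(Pow(Add(-3, r), -1), -1)) = Mul(Rational(1, 4), Add(-1, Pow(Add(-3, r), -1))) = Add(Rational(-1, 4), Mul(Rational(1, 4), Pow(Add(-3, r), -1))))
D = Rational(13689, 100) (D = Pow(Add(12, Mul(Rational(1, 4), Pow(Add(-3, -2), -1), Add(4, Mul(-1, -2)))), 2) = Pow(Add(12, Mul(Rational(1, 4), Pow(-5, -1), Add(4, 2))), 2) = Pow(Add(12, Mul(Rational(1, 4), Rational(-1, 5), 6)), 2) = Pow(Add(12, Rational(-3, 10)), 2) = Pow(Rational(117, 10), 2) = Rational(13689, 100) ≈ 136.89)
Pow(Add(Pow(Function('d')(16, -16), -1), D), 2) = Pow(Add(Pow(-2, -1), Rational(13689, 100)), 2) = Pow(Add(Rational(-1, 2), Rational(13689, 100)), 2) = Pow(Rational(13639, 100), 2) = Rational(186022321, 10000)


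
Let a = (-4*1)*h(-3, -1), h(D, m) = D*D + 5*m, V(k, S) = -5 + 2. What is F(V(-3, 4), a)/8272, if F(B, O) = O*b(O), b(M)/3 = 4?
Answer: -12/517 ≈ -0.023211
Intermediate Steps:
b(M) = 12 (b(M) = 3*4 = 12)
V(k, S) = -3
h(D, m) = D**2 + 5*m
a = -16 (a = (-4*1)*((-3)**2 + 5*(-1)) = -4*(9 - 5) = -4*4 = -16)
F(B, O) = 12*O (F(B, O) = O*12 = 12*O)
F(V(-3, 4), a)/8272 = (12*(-16))/8272 = -192*1/8272 = -12/517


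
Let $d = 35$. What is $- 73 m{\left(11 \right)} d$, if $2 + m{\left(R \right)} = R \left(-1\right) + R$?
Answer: $5110$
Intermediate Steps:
$m{\left(R \right)} = -2$ ($m{\left(R \right)} = -2 + \left(R \left(-1\right) + R\right) = -2 + \left(- R + R\right) = -2 + 0 = -2$)
$- 73 m{\left(11 \right)} d = \left(-73\right) \left(-2\right) 35 = 146 \cdot 35 = 5110$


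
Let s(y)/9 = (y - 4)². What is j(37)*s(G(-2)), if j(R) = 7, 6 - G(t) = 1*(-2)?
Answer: 1008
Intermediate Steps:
G(t) = 8 (G(t) = 6 - (-2) = 6 - 1*(-2) = 6 + 2 = 8)
s(y) = 9*(-4 + y)² (s(y) = 9*(y - 4)² = 9*(-4 + y)²)
j(37)*s(G(-2)) = 7*(9*(-4 + 8)²) = 7*(9*4²) = 7*(9*16) = 7*144 = 1008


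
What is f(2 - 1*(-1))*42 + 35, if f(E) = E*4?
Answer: 539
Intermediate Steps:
f(E) = 4*E
f(2 - 1*(-1))*42 + 35 = (4*(2 - 1*(-1)))*42 + 35 = (4*(2 + 1))*42 + 35 = (4*3)*42 + 35 = 12*42 + 35 = 504 + 35 = 539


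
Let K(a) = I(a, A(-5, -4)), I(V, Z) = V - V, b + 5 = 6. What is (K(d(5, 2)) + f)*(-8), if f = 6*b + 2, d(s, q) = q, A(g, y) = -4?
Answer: -64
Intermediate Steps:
b = 1 (b = -5 + 6 = 1)
I(V, Z) = 0
K(a) = 0
f = 8 (f = 6*1 + 2 = 6 + 2 = 8)
(K(d(5, 2)) + f)*(-8) = (0 + 8)*(-8) = 8*(-8) = -64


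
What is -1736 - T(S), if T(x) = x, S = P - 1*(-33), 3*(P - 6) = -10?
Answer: -5315/3 ≈ -1771.7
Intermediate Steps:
P = 8/3 (P = 6 + (⅓)*(-10) = 6 - 10/3 = 8/3 ≈ 2.6667)
S = 107/3 (S = 8/3 - 1*(-33) = 8/3 + 33 = 107/3 ≈ 35.667)
-1736 - T(S) = -1736 - 1*107/3 = -1736 - 107/3 = -5315/3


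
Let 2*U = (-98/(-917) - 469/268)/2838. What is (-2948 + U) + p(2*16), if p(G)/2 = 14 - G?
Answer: -2958361759/991408 ≈ -2984.0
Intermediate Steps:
p(G) = 28 - 2*G (p(G) = 2*(14 - G) = 28 - 2*G)
U = -287/991408 (U = ((-98/(-917) - 469/268)/2838)/2 = ((-98*(-1/917) - 469*1/268)*(1/2838))/2 = ((14/131 - 7/4)*(1/2838))/2 = (-861/524*1/2838)/2 = (½)*(-287/495704) = -287/991408 ≈ -0.00028949)
(-2948 + U) + p(2*16) = (-2948 - 287/991408) + (28 - 4*16) = -2922671071/991408 + (28 - 2*32) = -2922671071/991408 + (28 - 64) = -2922671071/991408 - 36 = -2958361759/991408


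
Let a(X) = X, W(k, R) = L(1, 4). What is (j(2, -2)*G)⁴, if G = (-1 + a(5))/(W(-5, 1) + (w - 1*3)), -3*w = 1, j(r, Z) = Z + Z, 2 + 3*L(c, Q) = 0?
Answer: 256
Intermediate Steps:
L(c, Q) = -⅔ (L(c, Q) = -⅔ + (⅓)*0 = -⅔ + 0 = -⅔)
W(k, R) = -⅔
j(r, Z) = 2*Z
w = -⅓ (w = -⅓*1 = -⅓ ≈ -0.33333)
G = -1 (G = (-1 + 5)/(-⅔ + (-⅓ - 1*3)) = 4/(-⅔ + (-⅓ - 3)) = 4/(-⅔ - 10/3) = 4/(-4) = 4*(-¼) = -1)
(j(2, -2)*G)⁴ = ((2*(-2))*(-1))⁴ = (-4*(-1))⁴ = 4⁴ = 256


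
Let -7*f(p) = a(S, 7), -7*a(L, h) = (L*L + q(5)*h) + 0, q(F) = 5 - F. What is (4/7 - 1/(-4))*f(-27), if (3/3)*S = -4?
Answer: 92/343 ≈ 0.26822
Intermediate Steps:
S = -4
a(L, h) = -L²/7 (a(L, h) = -((L*L + (5 - 1*5)*h) + 0)/7 = -((L² + (5 - 5)*h) + 0)/7 = -((L² + 0*h) + 0)/7 = -((L² + 0) + 0)/7 = -(L² + 0)/7 = -L²/7)
f(p) = 16/49 (f(p) = -(-1)*(-4)²/49 = -(-1)*16/49 = -⅐*(-16/7) = 16/49)
(4/7 - 1/(-4))*f(-27) = (4/7 - 1/(-4))*(16/49) = (4*(⅐) - 1*(-¼))*(16/49) = (4/7 + ¼)*(16/49) = (23/28)*(16/49) = 92/343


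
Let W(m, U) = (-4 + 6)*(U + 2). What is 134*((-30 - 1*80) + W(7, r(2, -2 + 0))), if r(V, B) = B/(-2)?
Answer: -13936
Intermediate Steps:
r(V, B) = -B/2 (r(V, B) = B*(-½) = -B/2)
W(m, U) = 4 + 2*U (W(m, U) = 2*(2 + U) = 4 + 2*U)
134*((-30 - 1*80) + W(7, r(2, -2 + 0))) = 134*((-30 - 1*80) + (4 + 2*(-(-2 + 0)/2))) = 134*((-30 - 80) + (4 + 2*(-½*(-2)))) = 134*(-110 + (4 + 2*1)) = 134*(-110 + (4 + 2)) = 134*(-110 + 6) = 134*(-104) = -13936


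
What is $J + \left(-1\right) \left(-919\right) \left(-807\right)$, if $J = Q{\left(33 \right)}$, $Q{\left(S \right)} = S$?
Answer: $-741600$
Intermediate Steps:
$J = 33$
$J + \left(-1\right) \left(-919\right) \left(-807\right) = 33 + \left(-1\right) \left(-919\right) \left(-807\right) = 33 + 919 \left(-807\right) = 33 - 741633 = -741600$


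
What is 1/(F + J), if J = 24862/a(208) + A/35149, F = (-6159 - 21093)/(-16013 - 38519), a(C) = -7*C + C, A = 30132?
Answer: -299012261808/5551003058195 ≈ -0.053866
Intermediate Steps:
a(C) = -6*C
F = 6813/13633 (F = -27252/(-54532) = -27252*(-1/54532) = 6813/13633 ≈ 0.49974)
J = -418134851/21932976 (J = 24862/((-6*208)) + 30132/35149 = 24862/(-1248) + 30132*(1/35149) = 24862*(-1/1248) + 30132/35149 = -12431/624 + 30132/35149 = -418134851/21932976 ≈ -19.064)
1/(F + J) = 1/(6813/13633 - 418134851/21932976) = 1/(-5551003058195/299012261808) = -299012261808/5551003058195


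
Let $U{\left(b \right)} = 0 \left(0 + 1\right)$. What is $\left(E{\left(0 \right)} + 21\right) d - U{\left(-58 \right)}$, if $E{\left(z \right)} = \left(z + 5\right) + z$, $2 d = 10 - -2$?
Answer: $156$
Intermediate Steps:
$U{\left(b \right)} = 0$ ($U{\left(b \right)} = 0 \cdot 1 = 0$)
$d = 6$ ($d = \frac{10 - -2}{2} = \frac{10 + 2}{2} = \frac{1}{2} \cdot 12 = 6$)
$E{\left(z \right)} = 5 + 2 z$ ($E{\left(z \right)} = \left(5 + z\right) + z = 5 + 2 z$)
$\left(E{\left(0 \right)} + 21\right) d - U{\left(-58 \right)} = \left(\left(5 + 2 \cdot 0\right) + 21\right) 6 - 0 = \left(\left(5 + 0\right) + 21\right) 6 + 0 = \left(5 + 21\right) 6 + 0 = 26 \cdot 6 + 0 = 156 + 0 = 156$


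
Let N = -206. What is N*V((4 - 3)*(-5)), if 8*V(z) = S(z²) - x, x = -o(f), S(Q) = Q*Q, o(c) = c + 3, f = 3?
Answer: -64993/4 ≈ -16248.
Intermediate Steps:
o(c) = 3 + c
S(Q) = Q²
x = -6 (x = -(3 + 3) = -1*6 = -6)
V(z) = ¾ + z⁴/8 (V(z) = ((z²)² - 1*(-6))/8 = (z⁴ + 6)/8 = (6 + z⁴)/8 = ¾ + z⁴/8)
N*V((4 - 3)*(-5)) = -206*(¾ + ((4 - 3)*(-5))⁴/8) = -206*(¾ + (1*(-5))⁴/8) = -206*(¾ + (⅛)*(-5)⁴) = -206*(¾ + (⅛)*625) = -206*(¾ + 625/8) = -206*631/8 = -64993/4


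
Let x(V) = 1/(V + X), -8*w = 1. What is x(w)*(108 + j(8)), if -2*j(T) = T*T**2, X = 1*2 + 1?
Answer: -1184/23 ≈ -51.478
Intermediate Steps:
w = -1/8 (w = -1/8*1 = -1/8 ≈ -0.12500)
X = 3 (X = 2 + 1 = 3)
x(V) = 1/(3 + V) (x(V) = 1/(V + 3) = 1/(3 + V))
j(T) = -T**3/2 (j(T) = -T*T**2/2 = -T**3/2)
x(w)*(108 + j(8)) = (108 - 1/2*8**3)/(3 - 1/8) = (108 - 1/2*512)/(23/8) = 8*(108 - 256)/23 = (8/23)*(-148) = -1184/23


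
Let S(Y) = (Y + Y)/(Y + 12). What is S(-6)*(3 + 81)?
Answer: -168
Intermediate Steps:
S(Y) = 2*Y/(12 + Y) (S(Y) = (2*Y)/(12 + Y) = 2*Y/(12 + Y))
S(-6)*(3 + 81) = (2*(-6)/(12 - 6))*(3 + 81) = (2*(-6)/6)*84 = (2*(-6)*(1/6))*84 = -2*84 = -168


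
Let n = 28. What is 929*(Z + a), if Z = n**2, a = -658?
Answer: 117054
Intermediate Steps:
Z = 784 (Z = 28**2 = 784)
929*(Z + a) = 929*(784 - 658) = 929*126 = 117054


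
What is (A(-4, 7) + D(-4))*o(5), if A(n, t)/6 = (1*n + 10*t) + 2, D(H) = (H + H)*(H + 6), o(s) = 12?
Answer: 4704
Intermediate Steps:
D(H) = 2*H*(6 + H) (D(H) = (2*H)*(6 + H) = 2*H*(6 + H))
A(n, t) = 12 + 6*n + 60*t (A(n, t) = 6*((1*n + 10*t) + 2) = 6*((n + 10*t) + 2) = 6*(2 + n + 10*t) = 12 + 6*n + 60*t)
(A(-4, 7) + D(-4))*o(5) = ((12 + 6*(-4) + 60*7) + 2*(-4)*(6 - 4))*12 = ((12 - 24 + 420) + 2*(-4)*2)*12 = (408 - 16)*12 = 392*12 = 4704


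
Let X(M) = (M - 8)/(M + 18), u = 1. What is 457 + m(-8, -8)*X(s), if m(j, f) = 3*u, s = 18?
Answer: 2747/6 ≈ 457.83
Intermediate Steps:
m(j, f) = 3 (m(j, f) = 3*1 = 3)
X(M) = (-8 + M)/(18 + M)
457 + m(-8, -8)*X(s) = 457 + 3*((-8 + 18)/(18 + 18)) = 457 + 3*(10/36) = 457 + 3*((1/36)*10) = 457 + 3*(5/18) = 457 + 5/6 = 2747/6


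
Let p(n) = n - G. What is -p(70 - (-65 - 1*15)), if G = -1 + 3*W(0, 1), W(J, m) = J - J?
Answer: -151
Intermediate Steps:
W(J, m) = 0
G = -1 (G = -1 + 3*0 = -1 + 0 = -1)
p(n) = 1 + n (p(n) = n - 1*(-1) = n + 1 = 1 + n)
-p(70 - (-65 - 1*15)) = -(1 + (70 - (-65 - 1*15))) = -(1 + (70 - (-65 - 15))) = -(1 + (70 - 1*(-80))) = -(1 + (70 + 80)) = -(1 + 150) = -1*151 = -151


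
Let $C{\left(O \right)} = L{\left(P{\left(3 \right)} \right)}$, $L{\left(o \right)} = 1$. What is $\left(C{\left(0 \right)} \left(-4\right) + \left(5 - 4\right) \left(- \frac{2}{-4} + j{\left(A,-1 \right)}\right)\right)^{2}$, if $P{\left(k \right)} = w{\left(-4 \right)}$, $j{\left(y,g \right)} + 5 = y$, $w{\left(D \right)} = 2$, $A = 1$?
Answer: $\frac{225}{4} \approx 56.25$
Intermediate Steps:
$j{\left(y,g \right)} = -5 + y$
$P{\left(k \right)} = 2$
$C{\left(O \right)} = 1$
$\left(C{\left(0 \right)} \left(-4\right) + \left(5 - 4\right) \left(- \frac{2}{-4} + j{\left(A,-1 \right)}\right)\right)^{2} = \left(1 \left(-4\right) + \left(5 - 4\right) \left(- \frac{2}{-4} + \left(-5 + 1\right)\right)\right)^{2} = \left(-4 + 1 \left(\left(-2\right) \left(- \frac{1}{4}\right) - 4\right)\right)^{2} = \left(-4 + 1 \left(\frac{1}{2} - 4\right)\right)^{2} = \left(-4 + 1 \left(- \frac{7}{2}\right)\right)^{2} = \left(-4 - \frac{7}{2}\right)^{2} = \left(- \frac{15}{2}\right)^{2} = \frac{225}{4}$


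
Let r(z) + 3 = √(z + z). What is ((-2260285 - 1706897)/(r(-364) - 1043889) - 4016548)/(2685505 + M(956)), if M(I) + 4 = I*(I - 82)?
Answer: -547108802718914809/479614967127638705 + 1983591*I*√182/959229934255277410 ≈ -1.1407 + 2.7897e-11*I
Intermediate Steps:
M(I) = -4 + I*(-82 + I) (M(I) = -4 + I*(I - 82) = -4 + I*(-82 + I))
r(z) = -3 + √2*√z (r(z) = -3 + √(z + z) = -3 + √(2*z) = -3 + √2*√z)
((-2260285 - 1706897)/(r(-364) - 1043889) - 4016548)/(2685505 + M(956)) = ((-2260285 - 1706897)/((-3 + √2*√(-364)) - 1043889) - 4016548)/(2685505 + (-4 + 956² - 82*956)) = (-3967182/((-3 + √2*(2*I*√91)) - 1043889) - 4016548)/(2685505 + (-4 + 913936 - 78392)) = (-3967182/((-3 + 2*I*√182) - 1043889) - 4016548)/(2685505 + 835540) = (-3967182/(-1043892 + 2*I*√182) - 4016548)/3521045 = (-4016548 - 3967182/(-1043892 + 2*I*√182))*(1/3521045) = -4016548/3521045 - 3967182/(3521045*(-1043892 + 2*I*√182))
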